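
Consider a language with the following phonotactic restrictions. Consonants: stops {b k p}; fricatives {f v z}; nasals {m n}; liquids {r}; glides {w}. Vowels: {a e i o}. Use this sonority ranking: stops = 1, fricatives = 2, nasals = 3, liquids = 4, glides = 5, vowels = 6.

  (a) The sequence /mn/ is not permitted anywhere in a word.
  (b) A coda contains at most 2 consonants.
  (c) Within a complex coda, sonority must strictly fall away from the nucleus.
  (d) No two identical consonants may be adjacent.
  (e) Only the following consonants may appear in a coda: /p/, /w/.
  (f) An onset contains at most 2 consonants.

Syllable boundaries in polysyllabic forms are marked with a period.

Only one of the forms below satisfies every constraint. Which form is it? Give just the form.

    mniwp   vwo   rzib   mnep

mniwp — violates constraint (a): contains banned sequence /mn/ → ill-formed
vwo — σ1 onset /vw/ (2C), coda /∅/ ok → well-formed
rzib — violates constraint (e): syllable 1 coda contains /b/, which is not a licensed coda consonant → ill-formed
mnep — violates constraint (a): contains banned sequence /mn/ → ill-formed

vwo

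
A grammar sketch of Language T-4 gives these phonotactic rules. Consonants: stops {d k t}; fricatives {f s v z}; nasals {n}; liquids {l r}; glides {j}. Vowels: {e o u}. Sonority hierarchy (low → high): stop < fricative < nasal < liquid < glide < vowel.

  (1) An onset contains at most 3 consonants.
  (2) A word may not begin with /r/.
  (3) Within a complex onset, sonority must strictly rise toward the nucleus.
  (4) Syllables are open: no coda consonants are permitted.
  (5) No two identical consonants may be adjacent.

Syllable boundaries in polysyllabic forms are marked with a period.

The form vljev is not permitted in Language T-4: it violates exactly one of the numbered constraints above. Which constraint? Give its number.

4

vljev: syllable 1 coda /v/ has 1 consonant (> 0).
This is a violation of constraint 4: "Syllables are open: no coda consonants are permitted."
The remaining constraints (1, 2, 3, 5) are satisfied.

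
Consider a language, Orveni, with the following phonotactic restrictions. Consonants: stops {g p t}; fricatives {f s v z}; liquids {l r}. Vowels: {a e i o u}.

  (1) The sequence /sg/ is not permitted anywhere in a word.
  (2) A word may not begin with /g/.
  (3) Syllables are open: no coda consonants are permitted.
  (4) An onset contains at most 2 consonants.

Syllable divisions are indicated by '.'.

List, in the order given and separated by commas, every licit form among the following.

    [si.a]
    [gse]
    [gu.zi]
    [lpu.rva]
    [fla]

[si.a] — σ1 onset /s/, coda /∅/ ok; σ2 onset /∅/, coda /∅/ ok → licit
[gse] — violates constraint 2: word begins with /g/ → illicit
[gu.zi] — violates constraint 2: word begins with /g/ → illicit
[lpu.rva] — σ1 onset /lp/ (2C), coda /∅/ ok; σ2 onset /rv/ (2C), coda /∅/ ok → licit
[fla] — σ1 onset /fl/ (2C), coda /∅/ ok → licit

[si.a], [lpu.rva], [fla]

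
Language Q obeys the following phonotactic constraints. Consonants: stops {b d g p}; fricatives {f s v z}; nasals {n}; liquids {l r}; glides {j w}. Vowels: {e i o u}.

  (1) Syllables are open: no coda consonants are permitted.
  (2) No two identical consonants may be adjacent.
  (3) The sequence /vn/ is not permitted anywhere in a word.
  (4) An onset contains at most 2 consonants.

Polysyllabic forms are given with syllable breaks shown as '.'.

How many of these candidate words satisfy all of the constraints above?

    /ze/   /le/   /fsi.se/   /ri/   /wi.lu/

/ze/ — σ1 onset /z/, coda /∅/ ok → phonotactically legal
/le/ — σ1 onset /l/, coda /∅/ ok → phonotactically legal
/fsi.se/ — σ1 onset /fs/ (2C), coda /∅/ ok; σ2 onset /s/, coda /∅/ ok → phonotactically legal
/ri/ — σ1 onset /r/, coda /∅/ ok → phonotactically legal
/wi.lu/ — σ1 onset /w/, coda /∅/ ok; σ2 onset /l/, coda /∅/ ok → phonotactically legal
Phonotactically legal: /ze/, /le/, /fsi.se/, /ri/, /wi.lu/ → 5.

5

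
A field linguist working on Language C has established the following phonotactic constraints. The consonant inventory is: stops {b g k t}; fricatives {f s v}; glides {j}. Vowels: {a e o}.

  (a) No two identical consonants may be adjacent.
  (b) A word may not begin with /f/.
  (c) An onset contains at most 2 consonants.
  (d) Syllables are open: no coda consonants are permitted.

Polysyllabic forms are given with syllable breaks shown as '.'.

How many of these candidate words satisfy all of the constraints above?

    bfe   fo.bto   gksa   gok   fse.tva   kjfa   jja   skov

bfe — σ1 onset /bf/ (2C), coda /∅/ ok → well-formed
fo.bto — violates constraint (b): word begins with /f/ → ill-formed
gksa — violates constraint (c): syllable 1 onset /gks/ has 3 consonants (> 2) → ill-formed
gok — violates constraint (d): syllable 1 coda /k/ has 1 consonant (> 0) → ill-formed
fse.tva — violates constraint (b): word begins with /f/ → ill-formed
kjfa — violates constraint (c): syllable 1 onset /kjf/ has 3 consonants (> 2) → ill-formed
jja — violates constraint (a): adjacent identical consonants /jj/ → ill-formed
skov — violates constraint (d): syllable 1 coda /v/ has 1 consonant (> 0) → ill-formed
Well-formed: bfe → 1.

1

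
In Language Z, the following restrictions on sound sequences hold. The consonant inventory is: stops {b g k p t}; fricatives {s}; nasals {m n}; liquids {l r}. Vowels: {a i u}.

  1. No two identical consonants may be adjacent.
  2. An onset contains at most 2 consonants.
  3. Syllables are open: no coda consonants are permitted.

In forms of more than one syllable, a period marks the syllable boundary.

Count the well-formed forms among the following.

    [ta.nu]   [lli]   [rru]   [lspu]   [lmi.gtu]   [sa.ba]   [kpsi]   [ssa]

3

[ta.nu] — σ1 onset /t/, coda /∅/ ok; σ2 onset /n/, coda /∅/ ok → well-formed
[lli] — violates constraint 1: adjacent identical consonants /ll/ → ill-formed
[rru] — violates constraint 1: adjacent identical consonants /rr/ → ill-formed
[lspu] — violates constraint 2: syllable 1 onset /lsp/ has 3 consonants (> 2) → ill-formed
[lmi.gtu] — σ1 onset /lm/ (2C), coda /∅/ ok; σ2 onset /gt/ (2C), coda /∅/ ok → well-formed
[sa.ba] — σ1 onset /s/, coda /∅/ ok; σ2 onset /b/, coda /∅/ ok → well-formed
[kpsi] — violates constraint 2: syllable 1 onset /kps/ has 3 consonants (> 2) → ill-formed
[ssa] — violates constraint 1: adjacent identical consonants /ss/ → ill-formed
Well-formed: [ta.nu], [lmi.gtu], [sa.ba] → 3.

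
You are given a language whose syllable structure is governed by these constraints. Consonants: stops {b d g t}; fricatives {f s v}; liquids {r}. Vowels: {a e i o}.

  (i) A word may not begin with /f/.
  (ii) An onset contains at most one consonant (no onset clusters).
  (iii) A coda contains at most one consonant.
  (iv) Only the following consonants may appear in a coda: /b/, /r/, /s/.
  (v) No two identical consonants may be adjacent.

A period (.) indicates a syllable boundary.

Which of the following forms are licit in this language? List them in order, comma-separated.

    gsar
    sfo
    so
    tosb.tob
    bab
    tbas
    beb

so, bab, beb

gsar — violates constraint (ii): syllable 1 onset /gs/ has 2 consonants (> 1) → illicit
sfo — violates constraint (ii): syllable 1 onset /sf/ has 2 consonants (> 1) → illicit
so — σ1 onset /s/, coda /∅/ ok → licit
tosb.tob — violates constraint (iii): syllable 1 coda /sb/ has 2 consonants (> 1) → illicit
bab — σ1 onset /b/, coda /b/ ok → licit
tbas — violates constraint (ii): syllable 1 onset /tb/ has 2 consonants (> 1) → illicit
beb — σ1 onset /b/, coda /b/ ok → licit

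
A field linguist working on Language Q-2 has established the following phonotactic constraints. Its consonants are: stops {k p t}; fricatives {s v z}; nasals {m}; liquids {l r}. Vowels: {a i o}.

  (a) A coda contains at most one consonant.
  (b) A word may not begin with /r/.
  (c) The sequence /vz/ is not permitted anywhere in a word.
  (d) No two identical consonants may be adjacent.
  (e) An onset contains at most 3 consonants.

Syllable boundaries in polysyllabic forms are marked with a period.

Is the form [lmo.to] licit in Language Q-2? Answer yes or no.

[lmo.to] — σ1 onset /lm/ (2C), coda /∅/ ok; σ2 onset /t/, coda /∅/ ok → licit

yes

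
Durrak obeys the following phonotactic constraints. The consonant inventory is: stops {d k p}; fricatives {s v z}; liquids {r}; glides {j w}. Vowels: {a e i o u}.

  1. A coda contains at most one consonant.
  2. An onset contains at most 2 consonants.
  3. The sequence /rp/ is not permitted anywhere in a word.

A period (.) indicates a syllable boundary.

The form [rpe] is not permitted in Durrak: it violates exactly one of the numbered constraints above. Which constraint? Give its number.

3

[rpe]: contains banned sequence /rp/.
This is a violation of constraint 3: "The sequence /rp/ is not permitted anywhere in a word."
The remaining constraints (1, 2) are satisfied.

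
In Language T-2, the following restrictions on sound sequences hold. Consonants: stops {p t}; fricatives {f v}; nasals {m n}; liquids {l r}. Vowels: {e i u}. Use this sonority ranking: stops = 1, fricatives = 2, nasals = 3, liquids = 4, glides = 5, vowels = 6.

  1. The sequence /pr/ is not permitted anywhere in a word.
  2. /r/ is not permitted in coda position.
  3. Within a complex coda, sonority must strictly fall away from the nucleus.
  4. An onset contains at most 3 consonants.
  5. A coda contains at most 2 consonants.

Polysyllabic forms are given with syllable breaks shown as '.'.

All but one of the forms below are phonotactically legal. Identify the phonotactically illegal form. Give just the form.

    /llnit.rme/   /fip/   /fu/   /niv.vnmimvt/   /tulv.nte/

/niv.vnmimvt/

/llnit.rme/ — σ1 onset /lln/ (3C), coda /t/ ok; σ2 onset /rm/ (2C), coda /∅/ ok → phonotactically legal
/fip/ — σ1 onset /f/, coda /p/ ok → phonotactically legal
/fu/ — σ1 onset /f/, coda /∅/ ok → phonotactically legal
/niv.vnmimvt/ — violates constraint 5: syllable 2 coda /mvt/ has 3 consonants (> 2) → phonotactically illegal
/tulv.nte/ — σ1 onset /t/, coda /lv/ (4→2 falls) ok; σ2 onset /nt/ (2C), coda /∅/ ok → phonotactically legal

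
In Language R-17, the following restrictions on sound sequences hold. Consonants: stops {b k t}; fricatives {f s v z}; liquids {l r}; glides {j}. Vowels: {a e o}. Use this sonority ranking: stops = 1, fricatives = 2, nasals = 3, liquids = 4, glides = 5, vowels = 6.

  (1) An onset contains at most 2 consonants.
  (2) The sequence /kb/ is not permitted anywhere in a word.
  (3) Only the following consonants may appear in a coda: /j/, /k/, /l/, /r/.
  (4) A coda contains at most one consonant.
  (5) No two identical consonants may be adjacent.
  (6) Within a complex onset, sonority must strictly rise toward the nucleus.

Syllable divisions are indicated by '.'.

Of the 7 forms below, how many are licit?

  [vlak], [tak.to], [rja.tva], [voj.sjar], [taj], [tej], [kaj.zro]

7

[vlak] — σ1 onset /vl/ (2→4 rises), coda /k/ ok → licit
[tak.to] — σ1 onset /t/, coda /k/ ok; σ2 onset /t/, coda /∅/ ok → licit
[rja.tva] — σ1 onset /rj/ (4→5 rises), coda /∅/ ok; σ2 onset /tv/ (1→2 rises), coda /∅/ ok → licit
[voj.sjar] — σ1 onset /v/, coda /j/ ok; σ2 onset /sj/ (2→5 rises), coda /r/ ok → licit
[taj] — σ1 onset /t/, coda /j/ ok → licit
[tej] — σ1 onset /t/, coda /j/ ok → licit
[kaj.zro] — σ1 onset /k/, coda /j/ ok; σ2 onset /zr/ (2→4 rises), coda /∅/ ok → licit
Licit: [vlak], [tak.to], [rja.tva], [voj.sjar], [taj], [tej], [kaj.zro] → 7.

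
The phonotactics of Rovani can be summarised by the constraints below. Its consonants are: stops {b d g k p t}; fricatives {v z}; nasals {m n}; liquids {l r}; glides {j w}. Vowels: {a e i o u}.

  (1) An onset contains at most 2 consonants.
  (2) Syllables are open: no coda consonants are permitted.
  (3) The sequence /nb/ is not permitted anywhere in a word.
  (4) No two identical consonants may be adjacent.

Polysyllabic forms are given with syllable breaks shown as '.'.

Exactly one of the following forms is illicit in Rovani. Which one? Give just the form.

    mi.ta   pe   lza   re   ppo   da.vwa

ppo

mi.ta — σ1 onset /m/, coda /∅/ ok; σ2 onset /t/, coda /∅/ ok → licit
pe — σ1 onset /p/, coda /∅/ ok → licit
lza — σ1 onset /lz/ (2C), coda /∅/ ok → licit
re — σ1 onset /r/, coda /∅/ ok → licit
ppo — violates constraint 4: adjacent identical consonants /pp/ → illicit
da.vwa — σ1 onset /d/, coda /∅/ ok; σ2 onset /vw/ (2C), coda /∅/ ok → licit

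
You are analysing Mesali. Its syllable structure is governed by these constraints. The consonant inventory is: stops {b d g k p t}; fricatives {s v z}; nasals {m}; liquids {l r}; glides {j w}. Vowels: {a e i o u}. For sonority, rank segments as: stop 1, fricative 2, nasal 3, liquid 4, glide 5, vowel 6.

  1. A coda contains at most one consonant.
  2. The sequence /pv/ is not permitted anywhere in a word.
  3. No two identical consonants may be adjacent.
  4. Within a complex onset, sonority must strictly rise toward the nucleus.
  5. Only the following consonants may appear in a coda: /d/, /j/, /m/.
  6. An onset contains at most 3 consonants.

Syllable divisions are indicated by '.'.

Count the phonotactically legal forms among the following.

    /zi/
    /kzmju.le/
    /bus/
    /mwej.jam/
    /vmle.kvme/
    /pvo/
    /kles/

/zi/ — σ1 onset /z/, coda /∅/ ok → phonotactically legal
/kzmju.le/ — violates constraint 6: syllable 1 onset /kzmj/ has 4 consonants (> 3) → phonotactically illegal
/bus/ — violates constraint 5: syllable 1 coda contains /s/, which is not a licensed coda consonant → phonotactically illegal
/mwej.jam/ — violates constraint 3: adjacent identical consonants /jj/ → phonotactically illegal
/vmle.kvme/ — σ1 onset /vml/ (2→3→4 rises), coda /∅/ ok; σ2 onset /kvm/ (1→2→3 rises), coda /∅/ ok → phonotactically legal
/pvo/ — violates constraint 2: contains banned sequence /pv/ → phonotactically illegal
/kles/ — violates constraint 5: syllable 1 coda contains /s/, which is not a licensed coda consonant → phonotactically illegal
Phonotactically legal: /zi/, /vmle.kvme/ → 2.

2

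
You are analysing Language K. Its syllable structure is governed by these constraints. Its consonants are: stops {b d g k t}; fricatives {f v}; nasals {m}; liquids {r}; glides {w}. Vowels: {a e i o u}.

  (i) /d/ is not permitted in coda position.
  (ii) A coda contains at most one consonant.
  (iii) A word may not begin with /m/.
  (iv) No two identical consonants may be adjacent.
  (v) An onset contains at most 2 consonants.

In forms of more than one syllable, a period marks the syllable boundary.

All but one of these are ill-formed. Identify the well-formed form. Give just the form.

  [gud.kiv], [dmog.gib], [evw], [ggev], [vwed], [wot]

[gud.kiv] — violates constraint (i): syllable 1 coda contains /d/ → ill-formed
[dmog.gib] — violates constraint (iv): adjacent identical consonants /gg/ → ill-formed
[evw] — violates constraint (ii): syllable 1 coda /vw/ has 2 consonants (> 1) → ill-formed
[ggev] — violates constraint (iv): adjacent identical consonants /gg/ → ill-formed
[vwed] — violates constraint (i): syllable 1 coda contains /d/ → ill-formed
[wot] — σ1 onset /w/, coda /t/ ok → well-formed

[wot]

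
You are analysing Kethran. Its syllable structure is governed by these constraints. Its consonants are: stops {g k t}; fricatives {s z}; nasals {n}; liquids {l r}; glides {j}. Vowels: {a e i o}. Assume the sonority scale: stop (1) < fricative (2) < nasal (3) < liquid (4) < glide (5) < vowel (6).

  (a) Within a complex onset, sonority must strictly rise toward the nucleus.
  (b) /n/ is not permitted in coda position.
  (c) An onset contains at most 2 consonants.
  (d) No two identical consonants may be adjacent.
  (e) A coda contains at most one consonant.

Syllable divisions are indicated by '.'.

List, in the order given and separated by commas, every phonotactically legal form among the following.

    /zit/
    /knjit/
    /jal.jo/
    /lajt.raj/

/zit/ — σ1 onset /z/, coda /t/ ok → phonotactically legal
/knjit/ — violates constraint (c): syllable 1 onset /knj/ has 3 consonants (> 2) → phonotactically illegal
/jal.jo/ — σ1 onset /j/, coda /l/ ok; σ2 onset /j/, coda /∅/ ok → phonotactically legal
/lajt.raj/ — violates constraint (e): syllable 1 coda /jt/ has 2 consonants (> 1) → phonotactically illegal

/zit/, /jal.jo/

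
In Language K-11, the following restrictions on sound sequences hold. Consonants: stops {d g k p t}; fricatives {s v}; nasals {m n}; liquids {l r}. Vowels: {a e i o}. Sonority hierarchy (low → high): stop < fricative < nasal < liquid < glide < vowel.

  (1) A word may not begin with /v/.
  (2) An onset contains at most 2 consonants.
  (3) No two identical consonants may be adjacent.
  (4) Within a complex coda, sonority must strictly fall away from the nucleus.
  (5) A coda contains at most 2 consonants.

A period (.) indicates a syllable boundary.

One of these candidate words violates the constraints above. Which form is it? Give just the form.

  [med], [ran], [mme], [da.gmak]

[mme]

[med] — σ1 onset /m/, coda /d/ ok → permitted
[ran] — σ1 onset /r/, coda /n/ ok → permitted
[mme] — violates constraint 3: adjacent identical consonants /mm/ → not permitted
[da.gmak] — σ1 onset /d/, coda /∅/ ok; σ2 onset /gm/ (2C), coda /k/ ok → permitted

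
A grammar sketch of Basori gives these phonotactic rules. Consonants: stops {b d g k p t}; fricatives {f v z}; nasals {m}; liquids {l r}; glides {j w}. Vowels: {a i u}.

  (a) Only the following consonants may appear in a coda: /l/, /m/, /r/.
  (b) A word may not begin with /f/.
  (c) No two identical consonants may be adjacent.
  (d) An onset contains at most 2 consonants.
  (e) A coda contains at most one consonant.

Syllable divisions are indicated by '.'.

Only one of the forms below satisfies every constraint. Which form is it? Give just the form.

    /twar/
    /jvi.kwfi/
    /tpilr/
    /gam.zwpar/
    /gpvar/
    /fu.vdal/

/twar/

/twar/ — σ1 onset /tw/ (2C), coda /r/ ok → permitted
/jvi.kwfi/ — violates constraint (d): syllable 2 onset /kwf/ has 3 consonants (> 2) → not permitted
/tpilr/ — violates constraint (e): syllable 1 coda /lr/ has 2 consonants (> 1) → not permitted
/gam.zwpar/ — violates constraint (d): syllable 2 onset /zwp/ has 3 consonants (> 2) → not permitted
/gpvar/ — violates constraint (d): syllable 1 onset /gpv/ has 3 consonants (> 2) → not permitted
/fu.vdal/ — violates constraint (b): word begins with /f/ → not permitted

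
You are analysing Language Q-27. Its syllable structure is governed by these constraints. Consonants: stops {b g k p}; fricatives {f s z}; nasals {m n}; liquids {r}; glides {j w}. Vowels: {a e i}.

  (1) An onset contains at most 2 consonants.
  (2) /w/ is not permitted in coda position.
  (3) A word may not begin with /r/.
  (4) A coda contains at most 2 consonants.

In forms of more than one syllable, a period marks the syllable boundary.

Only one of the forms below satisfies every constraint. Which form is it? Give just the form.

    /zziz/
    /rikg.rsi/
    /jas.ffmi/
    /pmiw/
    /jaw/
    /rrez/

/zziz/

/zziz/ — σ1 onset /zz/ (2C), coda /z/ ok → permitted
/rikg.rsi/ — violates constraint 3: word begins with /r/ → not permitted
/jas.ffmi/ — violates constraint 1: syllable 2 onset /ffm/ has 3 consonants (> 2) → not permitted
/pmiw/ — violates constraint 2: syllable 1 coda contains /w/ → not permitted
/jaw/ — violates constraint 2: syllable 1 coda contains /w/ → not permitted
/rrez/ — violates constraint 3: word begins with /r/ → not permitted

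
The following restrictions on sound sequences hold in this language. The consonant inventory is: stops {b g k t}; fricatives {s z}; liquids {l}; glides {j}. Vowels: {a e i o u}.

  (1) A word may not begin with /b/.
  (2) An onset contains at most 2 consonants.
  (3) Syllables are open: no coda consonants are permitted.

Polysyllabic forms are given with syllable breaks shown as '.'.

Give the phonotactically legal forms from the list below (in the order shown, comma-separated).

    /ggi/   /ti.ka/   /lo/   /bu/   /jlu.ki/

/ggi/, /ti.ka/, /lo/, /jlu.ki/

/ggi/ — σ1 onset /gg/ (2C), coda /∅/ ok → phonotactically legal
/ti.ka/ — σ1 onset /t/, coda /∅/ ok; σ2 onset /k/, coda /∅/ ok → phonotactically legal
/lo/ — σ1 onset /l/, coda /∅/ ok → phonotactically legal
/bu/ — violates constraint 1: word begins with /b/ → phonotactically illegal
/jlu.ki/ — σ1 onset /jl/ (2C), coda /∅/ ok; σ2 onset /k/, coda /∅/ ok → phonotactically legal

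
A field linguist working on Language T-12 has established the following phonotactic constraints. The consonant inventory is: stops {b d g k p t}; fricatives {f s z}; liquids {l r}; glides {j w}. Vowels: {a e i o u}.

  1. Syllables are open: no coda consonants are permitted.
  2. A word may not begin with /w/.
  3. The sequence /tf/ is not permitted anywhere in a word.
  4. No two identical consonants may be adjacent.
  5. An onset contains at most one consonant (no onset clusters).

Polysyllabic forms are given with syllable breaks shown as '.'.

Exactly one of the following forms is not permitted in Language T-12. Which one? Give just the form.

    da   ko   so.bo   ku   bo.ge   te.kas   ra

te.kas

da — σ1 onset /d/, coda /∅/ ok → permitted
ko — σ1 onset /k/, coda /∅/ ok → permitted
so.bo — σ1 onset /s/, coda /∅/ ok; σ2 onset /b/, coda /∅/ ok → permitted
ku — σ1 onset /k/, coda /∅/ ok → permitted
bo.ge — σ1 onset /b/, coda /∅/ ok; σ2 onset /g/, coda /∅/ ok → permitted
te.kas — violates constraint 1: syllable 2 coda /s/ has 1 consonant (> 0) → not permitted
ra — σ1 onset /r/, coda /∅/ ok → permitted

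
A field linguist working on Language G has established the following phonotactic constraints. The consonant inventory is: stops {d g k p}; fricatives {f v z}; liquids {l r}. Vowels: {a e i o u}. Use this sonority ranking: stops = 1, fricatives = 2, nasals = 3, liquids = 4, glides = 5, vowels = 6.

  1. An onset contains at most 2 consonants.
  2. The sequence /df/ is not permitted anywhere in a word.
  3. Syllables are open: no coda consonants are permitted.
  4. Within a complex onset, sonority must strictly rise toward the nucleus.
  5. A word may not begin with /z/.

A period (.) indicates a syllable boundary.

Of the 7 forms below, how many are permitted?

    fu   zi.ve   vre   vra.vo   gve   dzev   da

fu — σ1 onset /f/, coda /∅/ ok → permitted
zi.ve — violates constraint 5: word begins with /z/ → not permitted
vre — σ1 onset /vr/ (2→4 rises), coda /∅/ ok → permitted
vra.vo — σ1 onset /vr/ (2→4 rises), coda /∅/ ok; σ2 onset /v/, coda /∅/ ok → permitted
gve — σ1 onset /gv/ (1→2 rises), coda /∅/ ok → permitted
dzev — violates constraint 3: syllable 1 coda /v/ has 1 consonant (> 0) → not permitted
da — σ1 onset /d/, coda /∅/ ok → permitted
Permitted: fu, vre, vra.vo, gve, da → 5.

5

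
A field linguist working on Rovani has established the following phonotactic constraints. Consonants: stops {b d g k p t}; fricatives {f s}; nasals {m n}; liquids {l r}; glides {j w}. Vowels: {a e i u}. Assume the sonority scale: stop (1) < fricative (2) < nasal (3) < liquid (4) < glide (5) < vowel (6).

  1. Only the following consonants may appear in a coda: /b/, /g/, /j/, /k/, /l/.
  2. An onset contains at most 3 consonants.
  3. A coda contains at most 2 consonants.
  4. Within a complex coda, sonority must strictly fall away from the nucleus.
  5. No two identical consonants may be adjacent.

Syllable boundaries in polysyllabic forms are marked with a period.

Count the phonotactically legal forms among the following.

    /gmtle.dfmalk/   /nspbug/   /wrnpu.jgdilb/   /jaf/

/gmtle.dfmalk/ — violates constraint 2: syllable 1 onset /gmtl/ has 4 consonants (> 3) → phonotactically illegal
/nspbug/ — violates constraint 2: syllable 1 onset /nspb/ has 4 consonants (> 3) → phonotactically illegal
/wrnpu.jgdilb/ — violates constraint 2: syllable 1 onset /wrnp/ has 4 consonants (> 3) → phonotactically illegal
/jaf/ — violates constraint 1: syllable 1 coda contains /f/, which is not a licensed coda consonant → phonotactically illegal
No form is phonotactically legal → 0.

0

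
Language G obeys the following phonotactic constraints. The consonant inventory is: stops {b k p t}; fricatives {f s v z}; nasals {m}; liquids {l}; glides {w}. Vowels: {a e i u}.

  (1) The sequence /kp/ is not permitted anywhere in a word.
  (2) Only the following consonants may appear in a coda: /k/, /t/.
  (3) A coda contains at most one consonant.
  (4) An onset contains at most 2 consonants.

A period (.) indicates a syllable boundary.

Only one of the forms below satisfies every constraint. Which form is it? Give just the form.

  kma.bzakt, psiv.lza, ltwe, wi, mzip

kma.bzakt — violates constraint 3: syllable 2 coda /kt/ has 2 consonants (> 1) → illicit
psiv.lza — violates constraint 2: syllable 1 coda contains /v/, which is not a licensed coda consonant → illicit
ltwe — violates constraint 4: syllable 1 onset /ltw/ has 3 consonants (> 2) → illicit
wi — σ1 onset /w/, coda /∅/ ok → licit
mzip — violates constraint 2: syllable 1 coda contains /p/, which is not a licensed coda consonant → illicit

wi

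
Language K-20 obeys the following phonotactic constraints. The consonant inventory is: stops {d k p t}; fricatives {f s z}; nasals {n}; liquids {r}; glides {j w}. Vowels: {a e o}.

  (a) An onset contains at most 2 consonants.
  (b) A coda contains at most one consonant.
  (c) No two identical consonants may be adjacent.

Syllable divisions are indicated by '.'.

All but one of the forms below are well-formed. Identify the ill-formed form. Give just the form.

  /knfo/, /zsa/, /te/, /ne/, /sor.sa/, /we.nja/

/knfo/

/knfo/ — violates constraint (a): syllable 1 onset /knf/ has 3 consonants (> 2) → ill-formed
/zsa/ — σ1 onset /zs/ (2C), coda /∅/ ok → well-formed
/te/ — σ1 onset /t/, coda /∅/ ok → well-formed
/ne/ — σ1 onset /n/, coda /∅/ ok → well-formed
/sor.sa/ — σ1 onset /s/, coda /r/ ok; σ2 onset /s/, coda /∅/ ok → well-formed
/we.nja/ — σ1 onset /w/, coda /∅/ ok; σ2 onset /nj/ (2C), coda /∅/ ok → well-formed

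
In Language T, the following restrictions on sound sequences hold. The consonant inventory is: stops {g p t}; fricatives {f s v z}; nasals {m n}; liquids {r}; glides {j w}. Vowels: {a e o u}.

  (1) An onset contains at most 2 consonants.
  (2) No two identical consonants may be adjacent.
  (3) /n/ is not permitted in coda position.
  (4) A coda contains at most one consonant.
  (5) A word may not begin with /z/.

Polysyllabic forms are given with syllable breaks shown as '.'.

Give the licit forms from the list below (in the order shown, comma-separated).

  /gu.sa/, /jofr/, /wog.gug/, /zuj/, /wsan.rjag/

/gu.sa/ — σ1 onset /g/, coda /∅/ ok; σ2 onset /s/, coda /∅/ ok → licit
/jofr/ — violates constraint 4: syllable 1 coda /fr/ has 2 consonants (> 1) → illicit
/wog.gug/ — violates constraint 2: adjacent identical consonants /gg/ → illicit
/zuj/ — violates constraint 5: word begins with /z/ → illicit
/wsan.rjag/ — violates constraint 3: syllable 1 coda contains /n/ → illicit

/gu.sa/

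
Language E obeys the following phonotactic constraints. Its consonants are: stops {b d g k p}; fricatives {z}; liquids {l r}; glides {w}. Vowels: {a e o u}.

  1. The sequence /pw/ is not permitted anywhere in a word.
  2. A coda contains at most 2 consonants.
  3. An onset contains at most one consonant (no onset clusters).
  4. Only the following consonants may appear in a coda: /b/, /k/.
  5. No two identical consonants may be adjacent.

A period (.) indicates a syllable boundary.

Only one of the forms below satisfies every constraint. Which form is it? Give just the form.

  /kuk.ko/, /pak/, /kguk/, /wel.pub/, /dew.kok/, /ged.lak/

/kuk.ko/ — violates constraint 5: adjacent identical consonants /kk/ → illicit
/pak/ — σ1 onset /p/, coda /k/ ok → licit
/kguk/ — violates constraint 3: syllable 1 onset /kg/ has 2 consonants (> 1) → illicit
/wel.pub/ — violates constraint 4: syllable 1 coda contains /l/, which is not a licensed coda consonant → illicit
/dew.kok/ — violates constraint 4: syllable 1 coda contains /w/, which is not a licensed coda consonant → illicit
/ged.lak/ — violates constraint 4: syllable 1 coda contains /d/, which is not a licensed coda consonant → illicit

/pak/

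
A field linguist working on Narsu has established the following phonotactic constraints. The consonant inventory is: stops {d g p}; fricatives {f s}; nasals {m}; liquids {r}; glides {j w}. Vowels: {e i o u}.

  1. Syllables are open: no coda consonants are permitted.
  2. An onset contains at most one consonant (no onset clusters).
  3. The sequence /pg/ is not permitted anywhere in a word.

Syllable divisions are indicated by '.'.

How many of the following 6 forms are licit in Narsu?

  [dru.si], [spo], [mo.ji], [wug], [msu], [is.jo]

[dru.si] — violates constraint 2: syllable 1 onset /dr/ has 2 consonants (> 1) → illicit
[spo] — violates constraint 2: syllable 1 onset /sp/ has 2 consonants (> 1) → illicit
[mo.ji] — σ1 onset /m/, coda /∅/ ok; σ2 onset /j/, coda /∅/ ok → licit
[wug] — violates constraint 1: syllable 1 coda /g/ has 1 consonant (> 0) → illicit
[msu] — violates constraint 2: syllable 1 onset /ms/ has 2 consonants (> 1) → illicit
[is.jo] — violates constraint 1: syllable 1 coda /s/ has 1 consonant (> 0) → illicit
Licit: [mo.ji] → 1.

1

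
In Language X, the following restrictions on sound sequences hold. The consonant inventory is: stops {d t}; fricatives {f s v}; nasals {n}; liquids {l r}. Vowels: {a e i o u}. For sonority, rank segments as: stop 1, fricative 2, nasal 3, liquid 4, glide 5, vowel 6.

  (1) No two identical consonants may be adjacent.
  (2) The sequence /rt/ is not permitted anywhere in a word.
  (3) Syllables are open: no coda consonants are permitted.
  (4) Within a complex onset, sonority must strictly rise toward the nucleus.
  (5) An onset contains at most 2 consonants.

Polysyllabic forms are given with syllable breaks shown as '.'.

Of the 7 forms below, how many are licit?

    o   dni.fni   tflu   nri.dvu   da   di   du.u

o — σ1 onset /∅/, coda /∅/ ok → licit
dni.fni — σ1 onset /dn/ (1→3 rises), coda /∅/ ok; σ2 onset /fn/ (2→3 rises), coda /∅/ ok → licit
tflu — violates constraint 5: syllable 1 onset /tfl/ has 3 consonants (> 2) → illicit
nri.dvu — σ1 onset /nr/ (3→4 rises), coda /∅/ ok; σ2 onset /dv/ (1→2 rises), coda /∅/ ok → licit
da — σ1 onset /d/, coda /∅/ ok → licit
di — σ1 onset /d/, coda /∅/ ok → licit
du.u — σ1 onset /d/, coda /∅/ ok; σ2 onset /∅/, coda /∅/ ok → licit
Licit: o, dni.fni, nri.dvu, da, di, du.u → 6.

6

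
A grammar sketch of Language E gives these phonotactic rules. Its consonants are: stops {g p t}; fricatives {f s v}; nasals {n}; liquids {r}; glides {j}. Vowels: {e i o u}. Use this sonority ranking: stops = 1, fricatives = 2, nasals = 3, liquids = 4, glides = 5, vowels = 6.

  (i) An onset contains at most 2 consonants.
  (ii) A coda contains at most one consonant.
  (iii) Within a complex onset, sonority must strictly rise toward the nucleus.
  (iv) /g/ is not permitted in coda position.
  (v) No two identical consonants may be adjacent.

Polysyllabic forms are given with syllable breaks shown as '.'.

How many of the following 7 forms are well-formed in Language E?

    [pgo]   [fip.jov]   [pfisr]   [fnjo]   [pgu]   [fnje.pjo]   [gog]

[pgo] — violates constraint (iii): syllable 1 onset /pg/: /p/ (stop, 1) → /g/ (stop, 1) does not rise → ill-formed
[fip.jov] — σ1 onset /f/, coda /p/ ok; σ2 onset /j/, coda /v/ ok → well-formed
[pfisr] — violates constraint (ii): syllable 1 coda /sr/ has 2 consonants (> 1) → ill-formed
[fnjo] — violates constraint (i): syllable 1 onset /fnj/ has 3 consonants (> 2) → ill-formed
[pgu] — violates constraint (iii): syllable 1 onset /pg/: /p/ (stop, 1) → /g/ (stop, 1) does not rise → ill-formed
[fnje.pjo] — violates constraint (i): syllable 1 onset /fnj/ has 3 consonants (> 2) → ill-formed
[gog] — violates constraint (iv): syllable 1 coda contains /g/ → ill-formed
Well-formed: [fip.jov] → 1.

1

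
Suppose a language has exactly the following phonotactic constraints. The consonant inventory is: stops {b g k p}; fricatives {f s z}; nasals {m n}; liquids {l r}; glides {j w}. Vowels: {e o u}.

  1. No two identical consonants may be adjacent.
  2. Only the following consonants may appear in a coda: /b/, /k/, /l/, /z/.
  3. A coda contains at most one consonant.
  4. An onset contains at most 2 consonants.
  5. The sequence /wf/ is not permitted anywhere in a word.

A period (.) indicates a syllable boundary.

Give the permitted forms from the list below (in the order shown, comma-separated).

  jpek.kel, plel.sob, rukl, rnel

plel.sob, rnel

jpek.kel — violates constraint 1: adjacent identical consonants /kk/ → not permitted
plel.sob — σ1 onset /pl/ (2C), coda /l/ ok; σ2 onset /s/, coda /b/ ok → permitted
rukl — violates constraint 3: syllable 1 coda /kl/ has 2 consonants (> 1) → not permitted
rnel — σ1 onset /rn/ (2C), coda /l/ ok → permitted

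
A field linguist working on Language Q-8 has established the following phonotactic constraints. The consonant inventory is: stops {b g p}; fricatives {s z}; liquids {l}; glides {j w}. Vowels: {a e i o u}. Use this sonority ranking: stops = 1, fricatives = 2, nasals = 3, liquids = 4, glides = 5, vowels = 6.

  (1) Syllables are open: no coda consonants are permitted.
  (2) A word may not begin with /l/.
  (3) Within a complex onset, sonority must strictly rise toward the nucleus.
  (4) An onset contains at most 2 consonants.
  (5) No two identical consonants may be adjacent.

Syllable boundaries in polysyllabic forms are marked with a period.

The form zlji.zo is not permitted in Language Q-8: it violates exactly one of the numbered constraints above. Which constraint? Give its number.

zlji.zo: syllable 1 onset /zlj/ has 3 consonants (> 2).
This is a violation of constraint 4: "An onset contains at most 2 consonants."
The remaining constraints (1, 2, 3, 5) are satisfied.

4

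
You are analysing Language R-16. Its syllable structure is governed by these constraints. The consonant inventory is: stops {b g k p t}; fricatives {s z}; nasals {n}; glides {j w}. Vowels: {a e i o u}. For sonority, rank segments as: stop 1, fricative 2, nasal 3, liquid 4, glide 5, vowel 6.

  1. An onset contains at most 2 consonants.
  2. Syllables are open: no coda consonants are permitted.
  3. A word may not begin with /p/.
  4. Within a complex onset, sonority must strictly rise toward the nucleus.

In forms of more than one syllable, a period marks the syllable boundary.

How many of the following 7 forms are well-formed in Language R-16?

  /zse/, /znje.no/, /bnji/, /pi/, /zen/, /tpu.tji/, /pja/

/zse/ — violates constraint 4: syllable 1 onset /zs/: /z/ (fricative, 2) → /s/ (fricative, 2) does not rise → ill-formed
/znje.no/ — violates constraint 1: syllable 1 onset /znj/ has 3 consonants (> 2) → ill-formed
/bnji/ — violates constraint 1: syllable 1 onset /bnj/ has 3 consonants (> 2) → ill-formed
/pi/ — violates constraint 3: word begins with /p/ → ill-formed
/zen/ — violates constraint 2: syllable 1 coda /n/ has 1 consonant (> 0) → ill-formed
/tpu.tji/ — violates constraint 4: syllable 1 onset /tp/: /t/ (stop, 1) → /p/ (stop, 1) does not rise → ill-formed
/pja/ — violates constraint 3: word begins with /p/ → ill-formed
No form is well-formed → 0.

0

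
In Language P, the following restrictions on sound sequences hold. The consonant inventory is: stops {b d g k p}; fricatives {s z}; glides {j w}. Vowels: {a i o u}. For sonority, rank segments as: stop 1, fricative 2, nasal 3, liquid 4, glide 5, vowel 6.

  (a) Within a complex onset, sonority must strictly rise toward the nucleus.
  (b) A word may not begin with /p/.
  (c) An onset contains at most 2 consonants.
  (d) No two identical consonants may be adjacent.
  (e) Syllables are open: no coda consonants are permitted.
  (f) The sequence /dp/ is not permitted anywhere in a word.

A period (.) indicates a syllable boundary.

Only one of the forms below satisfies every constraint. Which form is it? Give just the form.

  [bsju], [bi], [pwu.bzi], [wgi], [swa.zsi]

[bi]

[bsju] — violates constraint (c): syllable 1 onset /bsj/ has 3 consonants (> 2) → illicit
[bi] — σ1 onset /b/, coda /∅/ ok → licit
[pwu.bzi] — violates constraint (b): word begins with /p/ → illicit
[wgi] — violates constraint (a): syllable 1 onset /wg/: /w/ (glide, 5) → /g/ (stop, 1) does not rise → illicit
[swa.zsi] — violates constraint (a): syllable 2 onset /zs/: /z/ (fricative, 2) → /s/ (fricative, 2) does not rise → illicit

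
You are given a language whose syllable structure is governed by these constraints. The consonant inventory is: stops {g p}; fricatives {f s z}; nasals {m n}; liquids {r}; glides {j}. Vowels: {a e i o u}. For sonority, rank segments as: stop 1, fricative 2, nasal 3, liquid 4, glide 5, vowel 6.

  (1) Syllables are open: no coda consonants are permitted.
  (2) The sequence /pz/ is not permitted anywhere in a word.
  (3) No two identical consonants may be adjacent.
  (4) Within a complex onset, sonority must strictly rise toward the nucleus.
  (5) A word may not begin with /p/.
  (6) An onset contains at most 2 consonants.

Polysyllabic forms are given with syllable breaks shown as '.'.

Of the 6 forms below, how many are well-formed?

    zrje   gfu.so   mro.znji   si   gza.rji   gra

4

zrje — violates constraint 6: syllable 1 onset /zrj/ has 3 consonants (> 2) → ill-formed
gfu.so — σ1 onset /gf/ (1→2 rises), coda /∅/ ok; σ2 onset /s/, coda /∅/ ok → well-formed
mro.znji — violates constraint 6: syllable 2 onset /znj/ has 3 consonants (> 2) → ill-formed
si — σ1 onset /s/, coda /∅/ ok → well-formed
gza.rji — σ1 onset /gz/ (1→2 rises), coda /∅/ ok; σ2 onset /rj/ (4→5 rises), coda /∅/ ok → well-formed
gra — σ1 onset /gr/ (1→4 rises), coda /∅/ ok → well-formed
Well-formed: gfu.so, si, gza.rji, gra → 4.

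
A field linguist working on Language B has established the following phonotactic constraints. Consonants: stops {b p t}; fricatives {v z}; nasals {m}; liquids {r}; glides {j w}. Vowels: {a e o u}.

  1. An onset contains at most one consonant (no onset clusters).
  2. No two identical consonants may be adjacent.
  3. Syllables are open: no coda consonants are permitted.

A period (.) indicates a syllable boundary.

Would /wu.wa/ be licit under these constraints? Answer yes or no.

yes

/wu.wa/ — σ1 onset /w/, coda /∅/ ok; σ2 onset /w/, coda /∅/ ok → licit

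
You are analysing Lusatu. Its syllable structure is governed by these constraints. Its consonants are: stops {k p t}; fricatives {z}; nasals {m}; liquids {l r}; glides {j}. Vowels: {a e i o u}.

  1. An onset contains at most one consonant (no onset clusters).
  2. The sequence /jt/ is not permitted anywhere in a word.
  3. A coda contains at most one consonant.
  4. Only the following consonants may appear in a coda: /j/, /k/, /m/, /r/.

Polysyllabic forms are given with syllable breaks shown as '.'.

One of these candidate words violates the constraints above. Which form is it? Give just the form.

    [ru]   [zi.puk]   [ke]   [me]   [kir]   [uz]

[ru] — σ1 onset /r/, coda /∅/ ok → phonotactically legal
[zi.puk] — σ1 onset /z/, coda /∅/ ok; σ2 onset /p/, coda /k/ ok → phonotactically legal
[ke] — σ1 onset /k/, coda /∅/ ok → phonotactically legal
[me] — σ1 onset /m/, coda /∅/ ok → phonotactically legal
[kir] — σ1 onset /k/, coda /r/ ok → phonotactically legal
[uz] — violates constraint 4: syllable 1 coda contains /z/, which is not a licensed coda consonant → phonotactically illegal

[uz]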